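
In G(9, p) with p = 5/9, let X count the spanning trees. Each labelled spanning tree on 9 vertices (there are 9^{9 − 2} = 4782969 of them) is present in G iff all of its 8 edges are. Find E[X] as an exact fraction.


K_9 has 9^{9 − 2} = 4782969 labelled spanning trees.
For each such spanning tree H, let X_H = 1 if all 8 edges of H are present in G. Then P[X_H = 1] = p^{8} = (5/9)^{8} = 390625/43046721.
Summing the indicators: E[X] = Σ_H E[X_H] = 4782969 · p^{8} = 4782969 · 390625/43046721 = 390625/9.
Numerically: E[X] ≈ 4.34e+04.

E[X] = 4782969 · (5/9)^{8} = 390625/9 ≈ 4.34e+04.


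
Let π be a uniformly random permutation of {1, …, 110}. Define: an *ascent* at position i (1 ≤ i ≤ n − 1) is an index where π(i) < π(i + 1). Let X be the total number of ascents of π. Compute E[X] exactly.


Write X = Σ X_I over i = 1, …, 109, with X_I the indicator of one ascent.
There are 109 indicators.
For each fixed i, the pair (π(i), π(i+1)) is a uniformly random ordered pair of distinct values from {1, …, 110}; by symmetry P[π(i) < π(i+1)] = 1/2.
By linearity: E[X] = 109 · (1/2) = (110 − 1) · (1/2) = 109/2 ≈ 54.500000.

E[X] = 109/2 = 54.500000.


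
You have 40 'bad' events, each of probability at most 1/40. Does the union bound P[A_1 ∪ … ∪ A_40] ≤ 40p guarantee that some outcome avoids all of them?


Union bound: P[∪_{i=1}^{40} A_i] ≤ Σ_i P[A_i] ≤ 40·p = 40·(1/40) = 1.
Numerically: 1 ≈ 1.0000000.
Is 1 < 1? NO.
Since the bound 1 is ≥ 1, the union bound is uninformative here; it does NOT by itself certify existence.

40·p = 1 ≈ 1.0000000; existence NOT certified by the union bound.


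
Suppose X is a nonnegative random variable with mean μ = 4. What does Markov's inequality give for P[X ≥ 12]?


μ = E[X] = 4, a = 12.
Markov: P[X ≥ 12] ≤ μ/a = (4)/12 = 1/3.
Numerically: ≈ 0.333333.
(Since a = 12 > μ = 4.000000, the bound 1/3 is < 1 and informative.)

P[X ≥ 12] ≤ 1/3 ≈ 0.333333.


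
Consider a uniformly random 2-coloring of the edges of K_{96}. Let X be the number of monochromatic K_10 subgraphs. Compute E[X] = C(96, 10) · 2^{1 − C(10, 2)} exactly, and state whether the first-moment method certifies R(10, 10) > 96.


E[X] = C(96, 10) · 2^{1 − 45} = 11279926456656 · 2^{−44} = 11279926456656/17592186044416.
As a reduced fraction: E[X] = 704995403541/1099511627776 ≈ 0.6411896.
Is E[X] < 1? YES.
Since E[X] < 1, there exists a 2-coloring of K_{96} with no monochromatic K_10; hence R(10, 10) > 96.

E[X] = 704995403541/1099511627776 ≈ 0.6411896; E[X] < 1, so R(10, 10) > 96.


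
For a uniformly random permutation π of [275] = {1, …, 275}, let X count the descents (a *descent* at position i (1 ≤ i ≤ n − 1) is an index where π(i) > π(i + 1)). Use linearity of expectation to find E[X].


Write X = Σ X_I over i = 1, …, 274, with X_I the indicator of one descent.
There are 274 indicators.
For each fixed i, the pair (π(i), π(i+1)) is a uniformly random ordered pair of distinct values from {1, …, 275}; by symmetry P[π(i) > π(i+1)] = 1/2.
By linearity: E[X] = 274 · (1/2) = (275 − 1) · (1/2) = 137 ≈ 137.0000.

E[X] = 137 = 137.0000.


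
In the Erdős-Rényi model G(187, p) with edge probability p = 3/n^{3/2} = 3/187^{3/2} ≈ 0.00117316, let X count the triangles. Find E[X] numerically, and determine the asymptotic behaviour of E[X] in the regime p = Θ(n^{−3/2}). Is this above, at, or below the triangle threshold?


Number of potential triangles: C(187, 3) = 1072445.
Each occurs with probability p³ ≈ (0.00117316)³ ≈ 1.61464308e-09.
By linearity: E[X] = C(187, 3)·p³ ≈ 1072445 · 1.61464308e-09 ≈ 0.001732.
Since α = 3/2 > 1, p = c/n^{3/2} = o(1/n) is below the triangle threshold p ~ 1/n. Asymptotically E[X] ~ (c³/6)·n^{3(1−α)} = (3³/6)·n^{-1.5} → 0, so by Markov's inequality G has no triangles w.h.p.

E[X] ≈ 0.001732; in regime p = Θ(1/n^{3/2}) E[X] tends to 0 (below the triangle threshold p ~ 1/n).


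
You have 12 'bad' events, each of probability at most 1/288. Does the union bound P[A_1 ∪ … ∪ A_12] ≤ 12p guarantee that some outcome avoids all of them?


Union bound: P[∪_{i=1}^{12} A_i] ≤ Σ_i P[A_i] ≤ 12·p = 12·(1/288) = 1/24.
Numerically: 1/24 ≈ 0.041667.
Is 1/24 < 1? YES.
Since P[∪ A_i] ≤ 1/24 < 1, the complement has P[∩ A_i^c] ≥ 1 − 1/24 = 23/24 > 0, so some outcome avoids every A_i.

12·p = 1/24 ≈ 0.041667; existence CERTIFIED by the union bound.


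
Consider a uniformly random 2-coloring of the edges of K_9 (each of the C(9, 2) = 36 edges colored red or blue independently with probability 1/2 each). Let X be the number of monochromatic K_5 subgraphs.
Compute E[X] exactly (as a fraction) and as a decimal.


Let X = Σ_S X_S over the C(9, 5) = 126 subsets S of size 5, where X_S = 1 if the K_5 on S is monochromatic.
For a fixed S, the K_5 on S has C(5, 2) = 10 edges. P[all 10 edges red] = (1/2)^10, and likewise for blue, so P[monochromatic] = 2·(1/2)^10 = 2^{1 − 10} = 1/512.
By linearity: E[X] = C(9, 5) · 2^{1 − 10} = 126 · 1/512 = 63/256.
Numerically: E[X] ≈ 0.24609.

E[X] = C(9,5)·2^(1−C(5,2)) = 63/256 ≈ 0.24609.


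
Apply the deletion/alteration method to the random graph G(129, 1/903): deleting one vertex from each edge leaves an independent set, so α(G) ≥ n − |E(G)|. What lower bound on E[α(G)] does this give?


E[|E(G)|] = C(129, 2)·p = 8256 · (1/903) = 64/7.
E[α(G)] ≥ n − E[|E(G)|] = 129 − 64/7 = 839/7.
Numerically: ≈ 119.857143.
(This is only a lower bound; the true E[α(G)] may be larger.)

E[α(G)] ≥ 839/7 ≈ 119.857143.


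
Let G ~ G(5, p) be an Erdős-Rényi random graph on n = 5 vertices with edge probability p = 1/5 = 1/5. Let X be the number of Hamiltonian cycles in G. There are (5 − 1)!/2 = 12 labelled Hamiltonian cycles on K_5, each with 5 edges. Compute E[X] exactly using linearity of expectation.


K_5 has (5 − 1)!/2 = 12 labelled Hamiltonian cycles.
For each such Hamiltonian cycle H, let X_H = 1 if all 5 edges of H are present in G. Then P[X_H = 1] = p^{5} = (1/5)^{5} = 1/3125.
Summing the indicators: E[X] = Σ_H E[X_H] = 12 · p^{5} = 12 · 1/3125 = 12/3125.
Numerically: E[X] ≈ 0.00384.

E[X] = 12 · (1/5)^{5} = 12/3125 ≈ 0.00384.


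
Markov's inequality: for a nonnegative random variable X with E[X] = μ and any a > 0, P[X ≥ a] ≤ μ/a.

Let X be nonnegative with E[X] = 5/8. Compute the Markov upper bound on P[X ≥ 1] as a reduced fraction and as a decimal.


μ = E[X] = 5/8, a = 1.
Markov: P[X ≥ 1] ≤ μ/a = (5/8)/1 = 5/8.
Numerically: ≈ 0.625.
(Since a = 1 > μ = 0.625, the bound 5/8 is < 1 and informative.)

P[X ≥ 1] ≤ 5/8 ≈ 0.625.


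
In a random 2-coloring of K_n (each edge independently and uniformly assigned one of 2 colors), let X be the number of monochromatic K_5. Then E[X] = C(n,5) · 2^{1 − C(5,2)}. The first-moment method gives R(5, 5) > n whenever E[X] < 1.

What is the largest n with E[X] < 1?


We need C(n, 5) · 2^{1 − 10} < 1, i.e. C(n, 5) < 2^{10 − 1} = 512.
Check values of n near the boundary:
  n = 7: C(7, 5) = 21; 21 < 512? YES
  n = 8: C(8, 5) = 56; 56 < 512? YES
  n = 9: C(9, 5) = 126; 126 < 512? YES
  n = 10: C(10, 5) = 252; 252 < 512? YES
  n = 11: C(11, 5) = 462; 462 < 512? YES
  n = 12: C(12, 5) = 792; 792 < 512? NO
  n = 13: C(13, 5) = 1287; 1287 < 512? NO
The largest n with C(n, 5) < 512 is n = 11 (where E[X] = 231/256 ≈ 0.902344). Hence R(5, 5) > 11, i.e. R(5, 5) ≥ 12.

Largest n = 11; hence R(5, 5) > 11.


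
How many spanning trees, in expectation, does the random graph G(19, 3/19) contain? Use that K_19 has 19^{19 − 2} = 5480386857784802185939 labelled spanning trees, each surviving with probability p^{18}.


K_19 has 19^{19 − 2} = 5480386857784802185939 labelled spanning trees.
For each such spanning tree H, let X_H = 1 if all 18 edges of H are present in G. Then P[X_H = 1] = p^{18} = (3/19)^{18} = 387420489/104127350297911241532841.
Summing the indicators: E[X] = Σ_H E[X_H] = 5480386857784802185939 · p^{18} = 5480386857784802185939 · 387420489/104127350297911241532841 = 387420489/19.
Numerically: E[X] ≈ 2.0391e+07.

E[X] = 5480386857784802185939 · (3/19)^{18} = 387420489/19 ≈ 2.0391e+07.


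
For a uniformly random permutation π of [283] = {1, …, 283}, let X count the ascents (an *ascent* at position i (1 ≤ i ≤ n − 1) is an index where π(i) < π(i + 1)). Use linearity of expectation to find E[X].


Write X = Σ X_I over i = 1, …, 282, with X_I the indicator of one ascent.
There are 282 indicators.
For each fixed i, the pair (π(i), π(i+1)) is a uniformly random ordered pair of distinct values from {1, …, 283}; by symmetry P[π(i) < π(i+1)] = 1/2.
By linearity: E[X] = 282 · (1/2) = (283 − 1) · (1/2) = 141 ≈ 141.000000.

E[X] = 141 = 141.000000.


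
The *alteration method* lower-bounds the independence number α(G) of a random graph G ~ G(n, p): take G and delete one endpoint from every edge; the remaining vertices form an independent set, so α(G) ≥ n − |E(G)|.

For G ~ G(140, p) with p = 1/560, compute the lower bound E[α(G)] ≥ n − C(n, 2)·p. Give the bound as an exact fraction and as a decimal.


E[|E(G)|] = C(140, 2)·p = 9730 · (1/560) = 139/8.
E[α(G)] ≥ n − E[|E(G)|] = 140 − 139/8 = 981/8.
Numerically: ≈ 122.62500.
(This is only a lower bound; the true E[α(G)] may be larger.)

E[α(G)] ≥ 981/8 ≈ 122.62500.


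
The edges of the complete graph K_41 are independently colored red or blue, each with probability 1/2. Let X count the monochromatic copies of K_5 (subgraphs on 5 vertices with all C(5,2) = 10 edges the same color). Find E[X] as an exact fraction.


Let X = Σ_S X_S over the C(41, 5) = 749398 subsets S of size 5, where X_S = 1 if the K_5 on S is monochromatic.
For a fixed S, the K_5 on S has C(5, 2) = 10 edges. P[all 10 edges red] = (1/2)^10, and likewise for blue, so P[monochromatic] = 2·(1/2)^10 = 2^{1 − 10} = 1/512.
By linearity of expectation: E[X] = C(41, 5) · 2^{1 − 10} = 749398 · 1/512 = 374699/256.
Numerically: E[X] ≈ 1463.66797.

E[X] = C(41,5)·2^(1−C(5,2)) = 374699/256 ≈ 1463.66797.


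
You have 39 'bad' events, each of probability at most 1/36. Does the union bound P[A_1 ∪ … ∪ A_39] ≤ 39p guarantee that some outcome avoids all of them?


Union bound: P[∪_{i=1}^{39} A_i] ≤ Σ_i P[A_i] ≤ 39·p = 39·(1/36) = 13/12.
Numerically: 13/12 ≈ 1.0833.
Is 13/12 < 1? NO.
Since the bound 13/12 is ≥ 1, the union bound is uninformative here; it does NOT by itself certify existence.

39·p = 13/12 ≈ 1.0833; existence NOT certified by the union bound.


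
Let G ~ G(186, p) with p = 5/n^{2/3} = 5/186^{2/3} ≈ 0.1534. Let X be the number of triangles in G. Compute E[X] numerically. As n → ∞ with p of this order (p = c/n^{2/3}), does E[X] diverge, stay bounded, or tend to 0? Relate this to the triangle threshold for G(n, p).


Number of potential triangles: C(186, 3) = 1055240.
Each occurs with probability p³ ≈ (0.1534)³ ≈ 3.613134e-03.
By linearity: E[X] = C(186, 3)·p³ ≈ 1055240 · 3.613134e-03 ≈ 3812.7240.
Since α = 2/3 < 1, p = c/n^{2/3} ≫ 1/n is above the triangle threshold p ~ 1/n. Asymptotically E[X] ~ (c³/6)·n^{3(1−α)} = (5³/6)·n^{1} → ∞; triangles are abundant w.h.p.

E[X] ≈ 3812.7240; in regime p = Θ(1/n^{2/3}) E[X] diverges (above the triangle threshold p ~ 1/n).


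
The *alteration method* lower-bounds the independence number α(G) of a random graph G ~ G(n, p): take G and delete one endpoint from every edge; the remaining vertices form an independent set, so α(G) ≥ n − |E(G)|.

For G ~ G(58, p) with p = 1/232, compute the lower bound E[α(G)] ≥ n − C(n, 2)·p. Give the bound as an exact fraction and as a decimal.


E[|E(G)|] = C(58, 2)·p = 1653 · (1/232) = 57/8.
E[α(G)] ≥ n − E[|E(G)|] = 58 − 57/8 = 407/8.
Numerically: ≈ 50.8750.
(This is only a lower bound; the true E[α(G)] may be larger.)

E[α(G)] ≥ 407/8 ≈ 50.8750.


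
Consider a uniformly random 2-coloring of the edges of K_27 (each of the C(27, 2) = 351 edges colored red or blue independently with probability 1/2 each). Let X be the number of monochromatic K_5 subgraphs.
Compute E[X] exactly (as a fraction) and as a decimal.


Let X = Σ_S X_S over the C(27, 5) = 80730 subsets S of size 5, where X_S = 1 if the K_5 on S is monochromatic.
For a fixed S, the K_5 on S has C(5, 2) = 10 edges. P[all 10 edges red] = (1/2)^10, and likewise for blue, so P[monochromatic] = 2·(1/2)^10 = 2^{1 − 10} = 1/512.
Summing: E[X] = C(27, 5) · 2^{1 − 10} = 80730 · 1/512 = 40365/256.
Numerically: E[X] ≈ 157.675781.

E[X] = C(27,5)·2^(1−C(5,2)) = 40365/256 ≈ 157.675781.


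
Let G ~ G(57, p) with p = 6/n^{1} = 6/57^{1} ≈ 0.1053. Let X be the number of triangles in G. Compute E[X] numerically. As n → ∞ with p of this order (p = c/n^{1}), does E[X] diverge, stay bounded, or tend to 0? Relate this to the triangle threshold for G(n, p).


Number of potential triangles: C(57, 3) = 29260.
Each occurs with probability p³ ≈ (0.1053)³ ≈ 1.166351e-03.
By linearity: E[X] = C(57, 3)·p³ ≈ 29260 · 1.166351e-03 ≈ 34.1274.
Here α = 1, so p = 6/n is exactly at the triangle threshold p ~ 1/n. Asymptotically E[X] → c³/6 = 6³/6 = 36 ≈ 36.0000, a bounded constant. In this regime the triangle count is asymptotically Poisson(c³/6).

E[X] ≈ 34.1274; in regime p = Θ(1/n^{1}) E[X] stays bounded (at the triangle threshold p ~ 1/n).


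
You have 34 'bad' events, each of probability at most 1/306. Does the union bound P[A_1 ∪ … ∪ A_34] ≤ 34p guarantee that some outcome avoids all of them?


Union bound: P[∪_{i=1}^{34} A_i] ≤ Σ_i P[A_i] ≤ 34·p = 34·(1/306) = 1/9.
Numerically: 1/9 ≈ 0.1111111.
Is 1/9 < 1? YES.
Since P[∪ A_i] ≤ 1/9 < 1, the complement has P[∩ A_i^c] ≥ 1 − 1/9 = 8/9 > 0, so some outcome avoids every A_i.

34·p = 1/9 ≈ 0.1111111; existence CERTIFIED by the union bound.


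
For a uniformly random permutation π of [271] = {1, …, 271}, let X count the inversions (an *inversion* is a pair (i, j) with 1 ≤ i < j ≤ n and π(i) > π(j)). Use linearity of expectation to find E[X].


Write X = Σ X_I over the C(271, 2) = 36585 pairs i < j, with X_I the indicator of one inversion.
There are 36585 indicators.
For each fixed pair i < j, the values π(i) and π(j) are two distinct elements of {1, …, 271} in uniformly random order; by symmetry P[π(i) > π(j)] = 1/2.
By linearity: E[X] = 36585 · (1/2) = C(271, 2) · (1/2) = 36585/2 = 36585/2 ≈ 18292.5000.

E[X] = 36585/2 = 18292.5000.


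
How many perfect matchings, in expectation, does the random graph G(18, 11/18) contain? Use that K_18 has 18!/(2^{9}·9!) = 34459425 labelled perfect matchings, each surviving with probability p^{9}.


K_18 has 18!/(2^{9}·9!) = 34459425 labelled perfect matchings.
For each such perfect matching H, let X_H = 1 if all 9 edges of H are present in G. Then P[X_H = 1] = p^{9} = (11/18)^{9} = 2357947691/198359290368.
Summing the indicators: E[X] = Σ_H E[X_H] = 34459425 · p^{9} = 34459425 · 2357947691/198359290368 = 1003129896443675/2448880128.
Numerically: E[X] ≈ 4.096e+05.

E[X] = 34459425 · (11/18)^{9} = 1003129896443675/2448880128 ≈ 4.096e+05.


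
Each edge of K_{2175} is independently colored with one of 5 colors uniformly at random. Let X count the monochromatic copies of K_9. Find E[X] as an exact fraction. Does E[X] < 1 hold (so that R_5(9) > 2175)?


E[X] = C(2175, 9) · 5^{1 − 36} = 2952382442121838483046575 · 5^{−35} = 2952382442121838483046575/2910383045673370361328125.
As a reduced fraction: E[X] = 118095297684873539321863/116415321826934814453125 ≈ 1.0144309.
Is E[X] < 1? NO.
Since E[X] ≥ 1, the first-moment bound is inconclusive at n = 2175; it does NOT by itself certify R_5(9) > 2175.

E[X] = 118095297684873539321863/116415321826934814453125 ≈ 1.0144309; E[X] ≥ 1; first-moment method inconclusive here.


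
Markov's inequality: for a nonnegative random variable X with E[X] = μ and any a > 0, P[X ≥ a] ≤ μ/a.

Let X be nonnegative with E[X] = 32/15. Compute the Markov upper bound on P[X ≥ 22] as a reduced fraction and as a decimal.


μ = E[X] = 32/15, a = 22.
Markov: P[X ≥ 22] ≤ μ/a = (32/15)/22 = 16/165.
Numerically: ≈ 0.097.
(Since a = 22 > μ = 2.133, the bound 16/165 is < 1 and informative.)

P[X ≥ 22] ≤ 16/165 ≈ 0.097.


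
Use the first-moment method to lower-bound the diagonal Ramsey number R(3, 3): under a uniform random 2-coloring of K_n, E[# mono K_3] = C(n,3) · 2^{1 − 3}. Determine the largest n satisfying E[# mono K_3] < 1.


We need C(n, 3) · 2^{1 − 3} < 1, i.e. C(n, 3) < 2^{3 − 1} = 4.
Check values of n near the boundary:
  n = 3: C(3, 3) = 1; 1 < 4? YES
  n = 4: C(4, 3) = 4; 4 < 4? NO
  n = 5: C(5, 3) = 10; 10 < 4? NO
The largest n with C(n, 3) < 4 is n = 3 (where E[X] = 1/4 ≈ 0.2500). Hence R(3, 3) > 3, i.e. R(3, 3) ≥ 4.

Largest n = 3; hence R(3, 3) > 3.


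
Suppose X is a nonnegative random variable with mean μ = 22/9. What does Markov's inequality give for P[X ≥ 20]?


μ = E[X] = 22/9, a = 20.
Markov: P[X ≥ 20] ≤ μ/a = (22/9)/20 = 11/90.
Numerically: ≈ 0.12222.
(Since a = 20 > μ = 2.44444, the bound 11/90 is < 1 and informative.)

P[X ≥ 20] ≤ 11/90 ≈ 0.12222.


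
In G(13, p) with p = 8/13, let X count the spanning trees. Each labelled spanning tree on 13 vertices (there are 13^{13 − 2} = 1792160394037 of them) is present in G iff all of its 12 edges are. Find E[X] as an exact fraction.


K_13 has 13^{13 − 2} = 1792160394037 labelled spanning trees.
For each such spanning tree H, let X_H = 1 if all 12 edges of H are present in G. Then P[X_H = 1] = p^{12} = (8/13)^{12} = 68719476736/23298085122481.
By linearity of expectation: E[X] = Σ_H E[X_H] = 1792160394037 · p^{12} = 1792160394037 · 68719476736/23298085122481 = 68719476736/13.
Numerically: E[X] ≈ 5.2861e+09.

E[X] = 1792160394037 · (8/13)^{12} = 68719476736/13 ≈ 5.2861e+09.


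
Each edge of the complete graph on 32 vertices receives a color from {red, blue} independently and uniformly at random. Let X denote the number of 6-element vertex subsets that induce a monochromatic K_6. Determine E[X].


Let X = Σ_S X_S over the C(32, 6) = 906192 subsets S of size 6, where X_S = 1 if the K_6 on S is monochromatic.
For a fixed S, the K_6 on S has C(6, 2) = 15 edges. P[all 15 edges red] = (1/2)^15, and likewise for blue, so P[monochromatic] = 2·(1/2)^15 = 2^{1 − 15} = 1/16384.
By linearity: E[X] = C(32, 6) · 2^{1 − 15} = 906192 · 1/16384 = 56637/1024.
Numerically: E[X] ≈ 55.310.

E[X] = C(32,6)·2^(1−C(6,2)) = 56637/1024 ≈ 55.310.


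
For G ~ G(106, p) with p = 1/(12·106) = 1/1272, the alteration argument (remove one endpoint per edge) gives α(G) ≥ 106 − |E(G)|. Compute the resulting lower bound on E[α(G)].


E[|E(G)|] = C(106, 2)·p = 5565 · (1/1272) = 35/8.
E[α(G)] ≥ n − E[|E(G)|] = 106 − 35/8 = 813/8.
Numerically: ≈ 101.625000.
(This is only a lower bound; the true E[α(G)] may be larger.)

E[α(G)] ≥ 813/8 ≈ 101.625000.


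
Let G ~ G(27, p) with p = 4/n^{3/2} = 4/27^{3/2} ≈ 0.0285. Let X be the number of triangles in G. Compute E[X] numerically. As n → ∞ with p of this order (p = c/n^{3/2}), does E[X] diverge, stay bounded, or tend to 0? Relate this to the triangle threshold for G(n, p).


Number of potential triangles: C(27, 3) = 2925.
Each occurs with probability p³ ≈ (0.0285)³ ≈ 2.31762e-05.
By linearity: E[X] = C(27, 3)·p³ ≈ 2925 · 2.31762e-05 ≈ 0.068.
Since α = 3/2 > 1, p = c/n^{3/2} = o(1/n) is below the triangle threshold p ~ 1/n. Asymptotically E[X] ~ (c³/6)·n^{3(1−α)} = (4³/6)·n^{-1.5} → 0, so by Markov's inequality G has no triangles w.h.p.

E[X] ≈ 0.068; in regime p = Θ(1/n^{3/2}) E[X] tends to 0 (below the triangle threshold p ~ 1/n).


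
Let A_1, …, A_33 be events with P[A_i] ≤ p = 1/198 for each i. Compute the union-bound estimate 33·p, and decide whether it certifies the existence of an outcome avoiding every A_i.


Union bound: P[∪_{i=1}^{33} A_i] ≤ Σ_i P[A_i] ≤ 33·p = 33·(1/198) = 1/6.
Numerically: 1/6 ≈ 0.166667.
Is 1/6 < 1? YES.
Since P[∪ A_i] ≤ 1/6 < 1, the complement has P[∩ A_i^c] ≥ 1 − 1/6 = 5/6 > 0, so some outcome avoids every A_i.

33·p = 1/6 ≈ 0.166667; existence CERTIFIED by the union bound.


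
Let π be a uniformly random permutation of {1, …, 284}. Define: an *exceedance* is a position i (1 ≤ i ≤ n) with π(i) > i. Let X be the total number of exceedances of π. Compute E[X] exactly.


Write X = Σ_{i=1}^{284} X_i, where X_i = 1_{π(i) > i}.
For each fixed i, π(i) is uniform over {1, …, 284} (marginal of a uniform permutation), so P[π(i) > i] = (n − i)/n. Summing: Σ_{i=1}^{284} (n − i)/n = (0 + 1 + … + 283)/284 = 284(284 − 1)/(2·284) = (284 − 1)/2.
Hence E[X] = Σ_{i=1}^{284} (284 − i)/284 = 283/2 ≈ 141.500.

E[X] = 283/2 = 141.500.


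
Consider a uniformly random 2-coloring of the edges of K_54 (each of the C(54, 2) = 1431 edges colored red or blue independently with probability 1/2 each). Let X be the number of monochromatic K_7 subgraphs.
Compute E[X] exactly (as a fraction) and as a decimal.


Let X = Σ_S X_S over the C(54, 7) = 177100560 subsets S of size 7, where X_S = 1 if the K_7 on S is monochromatic.
For a fixed S, the K_7 on S has C(7, 2) = 21 edges. P[all 21 edges red] = (1/2)^21, and likewise for blue, so P[monochromatic] = 2·(1/2)^21 = 2^{1 − 21} = 1/1048576.
By linearity: E[X] = C(54, 7) · 2^{1 − 21} = 177100560 · 1/1048576 = 11068785/65536.
Numerically: E[X] ≈ 168.8963.

E[X] = C(54,7)·2^(1−C(7,2)) = 11068785/65536 ≈ 168.8963.


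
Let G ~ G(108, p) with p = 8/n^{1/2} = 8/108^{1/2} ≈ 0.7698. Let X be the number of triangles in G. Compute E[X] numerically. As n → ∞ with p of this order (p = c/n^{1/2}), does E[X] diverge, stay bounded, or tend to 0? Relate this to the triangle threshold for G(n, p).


Number of potential triangles: C(108, 3) = 204156.
Each occurs with probability p³ ≈ (0.7698)³ ≈ 4.561780e-01.
By linearity: E[X] = C(108, 3)·p³ ≈ 204156 · 4.561780e-01 ≈ 93131.4738.
Since α = 1/2 < 1, p = c/n^{1/2} ≫ 1/n is above the triangle threshold p ~ 1/n. Asymptotically E[X] ~ (c³/6)·n^{3(1−α)} = (8³/6)·n^{1.5} → ∞; triangles are abundant w.h.p.

E[X] ≈ 93131.4738; in regime p = Θ(1/n^{1/2}) E[X] diverges (above the triangle threshold p ~ 1/n).


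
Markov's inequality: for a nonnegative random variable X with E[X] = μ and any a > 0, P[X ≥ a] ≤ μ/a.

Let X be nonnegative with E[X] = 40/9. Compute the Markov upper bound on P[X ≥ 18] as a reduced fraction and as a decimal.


μ = E[X] = 40/9, a = 18.
Markov: P[X ≥ 18] ≤ μ/a = (40/9)/18 = 20/81.
Numerically: ≈ 0.246914.
(Since a = 18 > μ = 4.444444, the bound 20/81 is < 1 and informative.)

P[X ≥ 18] ≤ 20/81 ≈ 0.246914.


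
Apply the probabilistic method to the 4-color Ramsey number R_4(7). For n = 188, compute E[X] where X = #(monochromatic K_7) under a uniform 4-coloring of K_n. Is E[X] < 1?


E[X] = C(188, 7) · 4^{1 − 21} = 1470936391496 · 4^{−20} = 1470936391496/1099511627776.
As a reduced fraction: E[X] = 183867048937/137438953472 ≈ 1.3378.
Is E[X] < 1? NO.
Since E[X] ≥ 1, the first-moment bound is inconclusive at n = 188; it does NOT by itself certify R_4(7) > 188.

E[X] = 183867048937/137438953472 ≈ 1.3378; E[X] ≥ 1; first-moment method inconclusive here.


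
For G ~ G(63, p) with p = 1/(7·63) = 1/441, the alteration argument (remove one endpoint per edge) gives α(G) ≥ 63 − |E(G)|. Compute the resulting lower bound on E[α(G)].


E[|E(G)|] = C(63, 2)·p = 1953 · (1/441) = 31/7.
E[α(G)] ≥ n − E[|E(G)|] = 63 − 31/7 = 410/7.
Numerically: ≈ 58.57143.
(This is only a lower bound; the true E[α(G)] may be larger.)

E[α(G)] ≥ 410/7 ≈ 58.57143.


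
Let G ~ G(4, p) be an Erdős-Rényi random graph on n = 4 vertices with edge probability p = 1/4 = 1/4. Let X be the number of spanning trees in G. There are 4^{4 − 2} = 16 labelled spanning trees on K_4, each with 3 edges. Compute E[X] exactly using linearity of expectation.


K_4 has 4^{4 − 2} = 16 labelled spanning trees.
For each such spanning tree H, let X_H = 1 if all 3 edges of H are present in G. Then P[X_H = 1] = p^{3} = (1/4)^{3} = 1/64.
By linearity of expectation: E[X] = Σ_H E[X_H] = 16 · p^{3} = 16 · 1/64 = 1/4.
Numerically: E[X] ≈ 0.25.

E[X] = 16 · (1/4)^{3} = 1/4 ≈ 0.25.


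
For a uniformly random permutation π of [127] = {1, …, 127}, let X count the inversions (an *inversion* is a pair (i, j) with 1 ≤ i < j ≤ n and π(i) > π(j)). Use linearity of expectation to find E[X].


Write X = Σ X_I over the C(127, 2) = 8001 pairs i < j, with X_I the indicator of one inversion.
There are 8001 indicators.
For each fixed pair i < j, the values π(i) and π(j) are two distinct elements of {1, …, 127} in uniformly random order; by symmetry P[π(i) > π(j)] = 1/2.
By linearity: E[X] = 8001 · (1/2) = C(127, 2) · (1/2) = 8001/2 = 8001/2 ≈ 4000.500.

E[X] = 8001/2 = 4000.500.


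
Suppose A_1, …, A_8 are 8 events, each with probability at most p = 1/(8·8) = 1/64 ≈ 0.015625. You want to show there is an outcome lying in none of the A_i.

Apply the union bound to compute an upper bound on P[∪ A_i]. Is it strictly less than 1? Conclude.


Union bound: P[∪_{i=1}^{8} A_i] ≤ Σ_i P[A_i] ≤ 8·p = 8·(1/64) = 1/8.
Numerically: 1/8 ≈ 0.125000.
Is 1/8 < 1? YES.
Since P[∪ A_i] ≤ 1/8 < 1, the complement has P[∩ A_i^c] ≥ 1 − 1/8 = 7/8 > 0, so some outcome avoids every A_i.

8·p = 1/8 ≈ 0.125000; existence CERTIFIED by the union bound.


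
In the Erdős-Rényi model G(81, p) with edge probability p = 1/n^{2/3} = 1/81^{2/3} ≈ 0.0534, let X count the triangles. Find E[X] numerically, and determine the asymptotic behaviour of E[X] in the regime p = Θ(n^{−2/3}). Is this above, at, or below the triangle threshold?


Number of potential triangles: C(81, 3) = 85320.
Each occurs with probability p³ ≈ (0.0534)³ ≈ 1.52416e-04.
By linearity: E[X] = C(81, 3)·p³ ≈ 85320 · 1.52416e-04 ≈ 13.004.
Since α = 2/3 < 1, p = c/n^{2/3} ≫ 1/n is above the triangle threshold p ~ 1/n. Asymptotically E[X] ~ (c³/6)·n^{3(1−α)} = (1³/6)·n^{1} → ∞; triangles are abundant w.h.p.

E[X] ≈ 13.004; in regime p = Θ(1/n^{2/3}) E[X] diverges (above the triangle threshold p ~ 1/n).


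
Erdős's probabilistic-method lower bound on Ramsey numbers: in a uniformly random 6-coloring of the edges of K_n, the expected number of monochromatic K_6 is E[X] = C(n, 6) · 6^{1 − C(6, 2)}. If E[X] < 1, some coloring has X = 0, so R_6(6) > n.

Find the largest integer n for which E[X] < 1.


We need C(n, 6) · 6^{1 − 15} < 1, i.e. C(n, 6) < 6^{15 − 1} = 78364164096.
Check values of n near the boundary:
  n = 193: C(193, 6) = 66364016544; 66364016544 < 78364164096? YES
  n = 194: C(194, 6) = 68482017072; 68482017072 < 78364164096? YES
  n = 195: C(195, 6) = 70656049360; 70656049360 < 78364164096? YES
  n = 196: C(196, 6) = 72887293024; 72887293024 < 78364164096? YES
  n = 197: C(197, 6) = 75176946208; 75176946208 < 78364164096? YES
  n = 198: C(198, 6) = 77526225777; 77526225777 < 78364164096? YES
  n = 199: C(199, 6) = 79936367511; 79936367511 < 78364164096? NO
  n = 200: C(200, 6) = 82408626300; 82408626300 < 78364164096? NO
The largest n with C(n, 6) < 78364164096 is n = 198 (where E[X] = 25842075259/26121388032 ≈ 0.98931). Hence R_6(6) > 198, i.e. R_6(6) ≥ 199.

Largest n = 198; hence R_6(6) > 198.


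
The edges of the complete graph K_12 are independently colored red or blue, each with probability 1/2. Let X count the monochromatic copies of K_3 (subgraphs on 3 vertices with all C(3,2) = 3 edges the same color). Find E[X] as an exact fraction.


Let X = Σ_S X_S over the C(12, 3) = 220 subsets S of size 3, where X_S = 1 if the K_3 on S is monochromatic.
For a fixed S, the K_3 on S has C(3, 2) = 3 edges. P[all 3 edges red] = (1/2)^3, and likewise for blue, so P[monochromatic] = 2·(1/2)^3 = 2^{1 − 3} = 1/4.
By linearity: E[X] = C(12, 3) · 2^{1 − 3} = 220 · 1/4 = 55.
Numerically: E[X] ≈ 55.0000.

E[X] = C(12,3)·2^(1−C(3,2)) = 55 ≈ 55.0000.


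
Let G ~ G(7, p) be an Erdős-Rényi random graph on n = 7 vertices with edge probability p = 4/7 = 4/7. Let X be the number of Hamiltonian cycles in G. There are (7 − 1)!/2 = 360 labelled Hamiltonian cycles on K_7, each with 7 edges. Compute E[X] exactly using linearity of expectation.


K_7 has (7 − 1)!/2 = 360 labelled Hamiltonian cycles.
For each such Hamiltonian cycle H, let X_H = 1 if all 7 edges of H are present in G. Then P[X_H = 1] = p^{7} = (4/7)^{7} = 16384/823543.
Summing the indicators: E[X] = Σ_H E[X_H] = 360 · p^{7} = 360 · 16384/823543 = 5898240/823543.
Numerically: E[X] ≈ 7.162.

E[X] = 360 · (4/7)^{7} = 5898240/823543 ≈ 7.162.


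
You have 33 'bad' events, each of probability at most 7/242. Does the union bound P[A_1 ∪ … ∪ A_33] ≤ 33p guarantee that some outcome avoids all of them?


Union bound: P[∪_{i=1}^{33} A_i] ≤ Σ_i P[A_i] ≤ 33·p = 33·(7/242) = 21/22.
Numerically: 21/22 ≈ 0.9545455.
Is 21/22 < 1? YES.
Since P[∪ A_i] ≤ 21/22 < 1, the complement has P[∩ A_i^c] ≥ 1 − 21/22 = 1/22 > 0, so some outcome avoids every A_i.

33·p = 21/22 ≈ 0.9545455; existence CERTIFIED by the union bound.


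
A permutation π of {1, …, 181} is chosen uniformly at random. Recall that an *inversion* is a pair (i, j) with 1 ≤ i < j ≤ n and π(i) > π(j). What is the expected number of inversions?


Write X = Σ X_I over the C(181, 2) = 16290 pairs i < j, with X_I the indicator of one inversion.
There are 16290 indicators.
For each fixed pair i < j, the values π(i) and π(j) are two distinct elements of {1, …, 181} in uniformly random order; by symmetry P[π(i) > π(j)] = 1/2.
By linearity: E[X] = 16290 · (1/2) = C(181, 2) · (1/2) = 16290/2 = 8145 ≈ 8145.0000.

E[X] = 8145 = 8145.0000.


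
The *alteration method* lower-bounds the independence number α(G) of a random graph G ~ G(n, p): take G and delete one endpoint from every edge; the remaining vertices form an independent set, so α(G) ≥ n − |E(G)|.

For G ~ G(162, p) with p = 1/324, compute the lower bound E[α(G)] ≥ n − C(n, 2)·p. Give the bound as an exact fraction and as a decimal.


E[|E(G)|] = C(162, 2)·p = 13041 · (1/324) = 161/4.
E[α(G)] ≥ n − E[|E(G)|] = 162 − 161/4 = 487/4.
Numerically: ≈ 121.75000.
(This is only a lower bound; the true E[α(G)] may be larger.)

E[α(G)] ≥ 487/4 ≈ 121.75000.


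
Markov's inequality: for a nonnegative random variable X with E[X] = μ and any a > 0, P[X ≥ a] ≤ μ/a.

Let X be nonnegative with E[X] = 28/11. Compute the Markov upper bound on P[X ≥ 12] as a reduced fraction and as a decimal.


μ = E[X] = 28/11, a = 12.
Markov: P[X ≥ 12] ≤ μ/a = (28/11)/12 = 7/33.
Numerically: ≈ 0.21212.
(Since a = 12 > μ = 2.54545, the bound 7/33 is < 1 and informative.)

P[X ≥ 12] ≤ 7/33 ≈ 0.21212.


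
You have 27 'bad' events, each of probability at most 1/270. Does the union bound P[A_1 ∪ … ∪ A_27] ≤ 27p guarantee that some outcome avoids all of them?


Union bound: P[∪_{i=1}^{27} A_i] ≤ Σ_i P[A_i] ≤ 27·p = 27·(1/270) = 1/10.
Numerically: 1/10 ≈ 0.10000.
Is 1/10 < 1? YES.
Since P[∪ A_i] ≤ 1/10 < 1, the complement has P[∩ A_i^c] ≥ 1 − 1/10 = 9/10 > 0, so some outcome avoids every A_i.

27·p = 1/10 ≈ 0.10000; existence CERTIFIED by the union bound.


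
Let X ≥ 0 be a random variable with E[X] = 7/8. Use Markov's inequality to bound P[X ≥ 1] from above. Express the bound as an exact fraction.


μ = E[X] = 7/8, a = 1.
Markov: P[X ≥ 1] ≤ μ/a = (7/8)/1 = 7/8.
Numerically: ≈ 0.875000.
(Since a = 1 > μ = 0.875000, the bound 7/8 is < 1 and informative.)

P[X ≥ 1] ≤ 7/8 ≈ 0.875000.


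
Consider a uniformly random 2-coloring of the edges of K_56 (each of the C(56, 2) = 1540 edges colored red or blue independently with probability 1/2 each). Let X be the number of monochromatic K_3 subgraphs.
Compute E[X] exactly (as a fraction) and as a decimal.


Let X = Σ_S X_S over the C(56, 3) = 27720 subsets S of size 3, where X_S = 1 if the K_3 on S is monochromatic.
For a fixed S, the K_3 on S has C(3, 2) = 3 edges. P[all 3 edges red] = (1/2)^3, and likewise for blue, so P[monochromatic] = 2·(1/2)^3 = 2^{1 − 3} = 1/4.
Summing: E[X] = C(56, 3) · 2^{1 − 3} = 27720 · 1/4 = 6930.
Numerically: E[X] ≈ 6930.000.

E[X] = C(56,3)·2^(1−C(3,2)) = 6930 ≈ 6930.000.


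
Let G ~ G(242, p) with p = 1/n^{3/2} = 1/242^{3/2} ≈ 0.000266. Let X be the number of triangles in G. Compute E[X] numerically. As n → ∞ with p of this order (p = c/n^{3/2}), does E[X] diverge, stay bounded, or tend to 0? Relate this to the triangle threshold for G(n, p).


Number of potential triangles: C(242, 3) = 2332880.
Each occurs with probability p³ ≈ (0.000266)³ ≈ 1.87426e-11.
By linearity: E[X] = C(242, 3)·p³ ≈ 2332880 · 1.87426e-11 ≈ 0.000.
Since α = 3/2 > 1, p = c/n^{3/2} = o(1/n) is below the triangle threshold p ~ 1/n. Asymptotically E[X] ~ (c³/6)·n^{3(1−α)} = (1³/6)·n^{-1.5} → 0, so by Markov's inequality G has no triangles w.h.p.

E[X] ≈ 0.000; in regime p = Θ(1/n^{3/2}) E[X] tends to 0 (below the triangle threshold p ~ 1/n).


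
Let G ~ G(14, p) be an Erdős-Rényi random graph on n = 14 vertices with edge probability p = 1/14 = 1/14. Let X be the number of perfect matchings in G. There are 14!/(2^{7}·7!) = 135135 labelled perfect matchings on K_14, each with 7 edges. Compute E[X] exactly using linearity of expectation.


K_14 has 14!/(2^{7}·7!) = 135135 labelled perfect matchings.
For each such perfect matching H, let X_H = 1 if all 7 edges of H are present in G. Then P[X_H = 1] = p^{7} = (1/14)^{7} = 1/105413504.
By linearity: E[X] = Σ_H E[X_H] = 135135 · p^{7} = 135135 · 1/105413504 = 19305/15059072.
Numerically: E[X] ≈ 0.00128.

E[X] = 135135 · (1/14)^{7} = 19305/15059072 ≈ 0.00128.


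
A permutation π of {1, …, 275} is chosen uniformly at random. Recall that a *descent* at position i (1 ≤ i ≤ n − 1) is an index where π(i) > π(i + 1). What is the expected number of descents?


Write X = Σ X_I over i = 1, …, 274, with X_I the indicator of one descent.
There are 274 indicators.
For each fixed i, the pair (π(i), π(i+1)) is a uniformly random ordered pair of distinct values from {1, …, 275}; by symmetry P[π(i) > π(i+1)] = 1/2.
By linearity: E[X] = 274 · (1/2) = (275 − 1) · (1/2) = 137 ≈ 137.00000.

E[X] = 137 = 137.00000.


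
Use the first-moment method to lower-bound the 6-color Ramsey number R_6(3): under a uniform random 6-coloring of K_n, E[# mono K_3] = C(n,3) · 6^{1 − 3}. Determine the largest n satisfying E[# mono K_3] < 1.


We need C(n, 3) · 6^{1 − 3} < 1, i.e. C(n, 3) < 6^{3 − 1} = 36.
Check values of n near the boundary:
  n = 4: C(4, 3) = 4; 4 < 36? YES
  n = 5: C(5, 3) = 10; 10 < 36? YES
  n = 6: C(6, 3) = 20; 20 < 36? YES
  n = 7: C(7, 3) = 35; 35 < 36? YES
  n = 8: C(8, 3) = 56; 56 < 36? NO
  n = 9: C(9, 3) = 84; 84 < 36? NO
  n = 10: C(10, 3) = 120; 120 < 36? NO
The largest n with C(n, 3) < 36 is n = 7 (where E[X] = 35/36 ≈ 0.972222). Hence R_6(3) > 7, i.e. R_6(3) ≥ 8.

Largest n = 7; hence R_6(3) > 7.


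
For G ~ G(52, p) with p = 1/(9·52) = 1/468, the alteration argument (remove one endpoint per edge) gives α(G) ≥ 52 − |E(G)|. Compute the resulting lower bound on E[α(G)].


E[|E(G)|] = C(52, 2)·p = 1326 · (1/468) = 17/6.
E[α(G)] ≥ n − E[|E(G)|] = 52 − 17/6 = 295/6.
Numerically: ≈ 49.16667.
(This is only a lower bound; the true E[α(G)] may be larger.)

E[α(G)] ≥ 295/6 ≈ 49.16667.


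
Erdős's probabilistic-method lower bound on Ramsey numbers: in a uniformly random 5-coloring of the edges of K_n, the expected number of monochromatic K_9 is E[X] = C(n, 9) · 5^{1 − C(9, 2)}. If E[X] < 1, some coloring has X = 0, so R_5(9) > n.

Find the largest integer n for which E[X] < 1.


We need C(n, 9) · 5^{1 − 36} < 1, i.e. C(n, 9) < 5^{36 − 1} = 2910383045673370361328125.
Check values of n near the boundary:
  n = 2168: C(2168, 9) = 2867804175977929537095120; 2867804175977929537095120 < 2910383045673370361328125? YES
  n = 2169: C(2169, 9) = 2879753360044504243499683; 2879753360044504243499683 < 2910383045673370361328125? YES
  n = 2170: C(2170, 9) = 2891746779868845075610510; 2891746779868845075610510 < 2910383045673370361328125? YES
  n = 2171: C(2171, 9) = 2903784578674959601827205; 2903784578674959601827205 < 2910383045673370361328125? YES
  n = 2172: C(2172, 9) = 2915866900084148060642020; 2915866900084148060642020 < 2910383045673370361328125? NO
  n = 2173: C(2173, 9) = 2927993888115921319674265; 2927993888115921319674265 < 2910383045673370361328125? NO
The largest n with C(n, 9) < 2910383045673370361328125 is n = 2171 (where E[X] = 580756915734991920365441/582076609134674072265625 ≈ 0.9977328). Hence R_5(9) > 2171, i.e. R_5(9) ≥ 2172.

Largest n = 2171; hence R_5(9) > 2171.


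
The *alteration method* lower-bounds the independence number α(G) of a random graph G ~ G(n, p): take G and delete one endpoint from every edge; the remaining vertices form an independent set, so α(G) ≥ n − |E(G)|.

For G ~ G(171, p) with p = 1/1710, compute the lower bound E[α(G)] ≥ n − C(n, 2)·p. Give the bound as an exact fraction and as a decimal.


E[|E(G)|] = C(171, 2)·p = 14535 · (1/1710) = 17/2.
E[α(G)] ≥ n − E[|E(G)|] = 171 − 17/2 = 325/2.
Numerically: ≈ 162.500000.
(This is only a lower bound; the true E[α(G)] may be larger.)

E[α(G)] ≥ 325/2 ≈ 162.500000.


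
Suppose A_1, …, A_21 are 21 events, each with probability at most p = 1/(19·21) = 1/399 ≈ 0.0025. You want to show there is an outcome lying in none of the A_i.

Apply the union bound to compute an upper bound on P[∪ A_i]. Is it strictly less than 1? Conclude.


Union bound: P[∪_{i=1}^{21} A_i] ≤ Σ_i P[A_i] ≤ 21·p = 21·(1/399) = 1/19.
Numerically: 1/19 ≈ 0.0526.
Is 1/19 < 1? YES.
Since P[∪ A_i] ≤ 1/19 < 1, the complement has P[∩ A_i^c] ≥ 1 − 1/19 = 18/19 > 0, so some outcome avoids every A_i.

21·p = 1/19 ≈ 0.0526; existence CERTIFIED by the union bound.


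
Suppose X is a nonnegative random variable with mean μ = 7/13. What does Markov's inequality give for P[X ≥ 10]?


μ = E[X] = 7/13, a = 10.
Markov: P[X ≥ 10] ≤ μ/a = (7/13)/10 = 7/130.
Numerically: ≈ 0.0538.
(Since a = 10 > μ = 0.5385, the bound 7/130 is < 1 and informative.)

P[X ≥ 10] ≤ 7/130 ≈ 0.0538.


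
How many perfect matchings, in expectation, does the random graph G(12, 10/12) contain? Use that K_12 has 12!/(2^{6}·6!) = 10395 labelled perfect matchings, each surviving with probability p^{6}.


K_12 has 12!/(2^{6}·6!) = 10395 labelled perfect matchings.
For each such perfect matching H, let X_H = 1 if all 6 edges of H are present in G. Then P[X_H = 1] = p^{6} = (5/6)^{6} = 15625/46656.
By linearity of expectation: E[X] = Σ_H E[X_H] = 10395 · p^{6} = 10395 · 15625/46656 = 6015625/1728.
Numerically: E[X] ≈ 3.48e+03.

E[X] = 10395 · (5/6)^{6} = 6015625/1728 ≈ 3.48e+03.


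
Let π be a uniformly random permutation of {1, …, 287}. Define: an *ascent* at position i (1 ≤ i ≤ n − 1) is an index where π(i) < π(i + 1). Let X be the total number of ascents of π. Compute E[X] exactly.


Write X = Σ X_I over i = 1, …, 286, with X_I the indicator of one ascent.
There are 286 indicators.
For each fixed i, the pair (π(i), π(i+1)) is a uniformly random ordered pair of distinct values from {1, …, 287}; by symmetry P[π(i) < π(i+1)] = 1/2.
By linearity: E[X] = 286 · (1/2) = (287 − 1) · (1/2) = 143 ≈ 143.000000.

E[X] = 143 = 143.000000.


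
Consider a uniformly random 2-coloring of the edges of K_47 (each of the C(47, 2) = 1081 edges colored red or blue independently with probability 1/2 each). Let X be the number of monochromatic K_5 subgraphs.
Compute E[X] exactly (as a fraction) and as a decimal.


Let X = Σ_S X_S over the C(47, 5) = 1533939 subsets S of size 5, where X_S = 1 if the K_5 on S is monochromatic.
For a fixed S, the K_5 on S has C(5, 2) = 10 edges. P[all 10 edges red] = (1/2)^10, and likewise for blue, so P[monochromatic] = 2·(1/2)^10 = 2^{1 − 10} = 1/512.
Summing: E[X] = C(47, 5) · 2^{1 − 10} = 1533939 · 1/512 = 1533939/512.
Numerically: E[X] ≈ 2995.975.

E[X] = C(47,5)·2^(1−C(5,2)) = 1533939/512 ≈ 2995.975.
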